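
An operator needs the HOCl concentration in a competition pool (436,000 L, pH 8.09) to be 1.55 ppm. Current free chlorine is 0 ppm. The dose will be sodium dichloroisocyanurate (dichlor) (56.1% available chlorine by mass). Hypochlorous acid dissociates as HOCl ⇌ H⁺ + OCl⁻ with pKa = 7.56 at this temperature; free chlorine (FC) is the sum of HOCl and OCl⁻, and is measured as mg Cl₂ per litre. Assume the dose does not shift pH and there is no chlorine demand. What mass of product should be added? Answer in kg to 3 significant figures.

5.29 kg

[OCl⁻]/[HOCl] = 10^(pH − pKa) = 10^(8.09 − 7.56) = 3.388; fraction as HOCl = 1/(1 + 3.388) = 0.2279.
Free chlorine required for 1.55 ppm HOCl: 1.55 / 0.2279 = 6.802 ppm.
FC to add: 6.802 − 0 = 6.802 mg/L as Cl₂.
Cl₂ equivalent: 6.802 mg/L × 436,000 L = 2966 g.
Product at 56.1% available Cl: 2966 / 0.561 = 5286 g.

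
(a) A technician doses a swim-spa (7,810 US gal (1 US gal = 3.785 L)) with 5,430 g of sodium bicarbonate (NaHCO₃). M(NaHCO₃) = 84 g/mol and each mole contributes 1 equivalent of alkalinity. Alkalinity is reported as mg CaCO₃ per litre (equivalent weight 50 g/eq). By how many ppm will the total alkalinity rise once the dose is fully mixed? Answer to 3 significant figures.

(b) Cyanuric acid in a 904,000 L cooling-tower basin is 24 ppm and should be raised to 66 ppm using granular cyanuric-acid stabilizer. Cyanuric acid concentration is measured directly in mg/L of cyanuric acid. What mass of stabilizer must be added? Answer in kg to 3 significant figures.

(a) 109 ppm; (b) 38.0 kg

(a) Volume: 7,810 US gal × 3.785 L/gal = 29,561 L.
(a) Moles of NaHCO₃: 5,430 g ÷ 84 g/mol = 64.64 mol → 64.64 eq of alkalinity.
(a) As CaCO₃: 64.64 eq × 50 g/eq = 3232 g.
(a) Rise: 3232 g / 29,561 L × 1000 = 109.3 mg/L.

(b) CYA to add: (66 − 24) = 42 mg/L × 904,000 L = 37,970 g cyanuric acid.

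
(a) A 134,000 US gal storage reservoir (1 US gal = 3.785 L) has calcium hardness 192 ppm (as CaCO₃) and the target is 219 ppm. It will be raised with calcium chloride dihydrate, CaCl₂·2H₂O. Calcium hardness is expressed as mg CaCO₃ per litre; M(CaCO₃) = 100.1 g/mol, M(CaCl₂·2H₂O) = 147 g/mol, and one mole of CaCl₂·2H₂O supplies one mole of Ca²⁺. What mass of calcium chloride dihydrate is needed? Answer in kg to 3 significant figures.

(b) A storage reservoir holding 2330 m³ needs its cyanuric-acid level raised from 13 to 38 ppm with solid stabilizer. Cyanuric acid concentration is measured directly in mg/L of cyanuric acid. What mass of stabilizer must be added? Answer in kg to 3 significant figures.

(a) 20.1 kg; (b) 58.2 kg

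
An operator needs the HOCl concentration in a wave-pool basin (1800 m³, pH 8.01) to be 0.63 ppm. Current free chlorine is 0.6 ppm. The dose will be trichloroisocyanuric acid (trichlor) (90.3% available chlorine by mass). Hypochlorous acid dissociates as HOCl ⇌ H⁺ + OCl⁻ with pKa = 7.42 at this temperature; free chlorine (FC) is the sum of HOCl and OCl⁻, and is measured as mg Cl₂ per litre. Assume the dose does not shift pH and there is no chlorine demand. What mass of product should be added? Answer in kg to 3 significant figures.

4.95 kg

Volume: 1800 m³ = 1,800,000 L.
[OCl⁻]/[HOCl] = 10^(pH − pKa) = 10^(8.01 − 7.42) = 3.89; fraction as HOCl = 1/(1 + 3.89) = 0.2045.
Free chlorine required for 0.63 ppm HOCl: 0.63 / 0.2045 = 3.081 ppm.
FC to add: 3.081 − 0.6 = 2.481 mg/L as Cl₂.
Cl₂ equivalent: 2.481 mg/L × 1,800,000 L = 4466 g.
Product at 90.3% available Cl: 4466 / 0.903 = 4945 g.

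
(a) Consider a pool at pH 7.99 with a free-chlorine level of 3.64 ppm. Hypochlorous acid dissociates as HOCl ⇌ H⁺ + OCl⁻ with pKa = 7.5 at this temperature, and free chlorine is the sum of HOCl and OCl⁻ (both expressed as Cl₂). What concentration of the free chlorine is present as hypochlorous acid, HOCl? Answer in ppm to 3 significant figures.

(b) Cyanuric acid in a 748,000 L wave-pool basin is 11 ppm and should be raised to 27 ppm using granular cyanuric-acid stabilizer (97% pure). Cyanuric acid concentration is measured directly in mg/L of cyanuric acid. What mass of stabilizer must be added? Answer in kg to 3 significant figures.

(a) 0.890 ppm; (b) 12.3 kg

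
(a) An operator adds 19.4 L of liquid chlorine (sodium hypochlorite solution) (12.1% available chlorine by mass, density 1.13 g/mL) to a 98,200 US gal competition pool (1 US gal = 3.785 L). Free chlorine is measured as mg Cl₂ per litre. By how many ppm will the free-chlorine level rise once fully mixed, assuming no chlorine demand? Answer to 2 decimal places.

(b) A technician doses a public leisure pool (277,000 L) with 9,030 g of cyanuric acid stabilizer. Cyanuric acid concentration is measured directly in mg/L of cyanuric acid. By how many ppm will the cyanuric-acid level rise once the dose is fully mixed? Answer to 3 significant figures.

(a) 7.14 ppm; (b) 32.6 ppm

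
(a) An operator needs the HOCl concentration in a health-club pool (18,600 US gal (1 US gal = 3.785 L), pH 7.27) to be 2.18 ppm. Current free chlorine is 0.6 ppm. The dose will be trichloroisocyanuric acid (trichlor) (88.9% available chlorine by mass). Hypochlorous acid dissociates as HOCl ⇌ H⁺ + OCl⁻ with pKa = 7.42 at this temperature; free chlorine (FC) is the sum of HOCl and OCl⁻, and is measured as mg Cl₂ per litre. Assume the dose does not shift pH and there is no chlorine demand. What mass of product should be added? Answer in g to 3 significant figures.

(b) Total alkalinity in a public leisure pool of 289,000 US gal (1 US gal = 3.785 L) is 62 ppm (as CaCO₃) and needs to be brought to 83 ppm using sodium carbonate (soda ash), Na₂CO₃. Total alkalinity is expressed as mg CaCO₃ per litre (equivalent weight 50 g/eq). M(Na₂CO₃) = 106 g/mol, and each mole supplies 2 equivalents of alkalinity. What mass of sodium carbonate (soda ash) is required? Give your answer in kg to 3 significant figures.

(a) 247 g; (b) 24.3 kg

(a) Volume: 18,600 US gal × 3.785 L/gal = 70,401 L.
(a) [OCl⁻]/[HOCl] = 10^(pH − pKa) = 10^(7.27 − 7.42) = 0.7079; fraction as HOCl = 1/(1 + 0.7079) = 0.5855.
(a) Free chlorine required for 2.18 ppm HOCl: 2.18 / 0.5855 = 3.723 ppm.
(a) FC to add: 3.723 − 0.6 = 3.123 mg/L as Cl₂.
(a) Cl₂ equivalent: 3.123 mg/L × 70,401 L = 219.9 g.
(a) Product at 88.9% available Cl: 219.9 / 0.889 = 247.3 g.

(b) Volume: 289,000 US gal × 3.785 L/gal = 1,093,865 L.
(b) Alkalinity to add: (83 − 62) = 21 mg/L as CaCO₃ × 1,093,865 L = 22,970 g as CaCO₃.
(b) Equivalents: 22,970 g ÷ 50 g/eq = 459.4 eq.
(b) Each mole of Na₂CO₃ supplies 2 eq, so 459.4 / 2 = 229.7 mol.
(b) Mass: 229.7 mol × 106 g/mol = 24,350 g.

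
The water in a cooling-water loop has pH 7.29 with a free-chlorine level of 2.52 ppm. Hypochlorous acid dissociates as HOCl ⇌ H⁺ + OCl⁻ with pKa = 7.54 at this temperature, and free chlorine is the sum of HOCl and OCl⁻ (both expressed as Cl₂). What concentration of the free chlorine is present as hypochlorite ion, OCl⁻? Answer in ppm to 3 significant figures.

0.907 ppm

[OCl⁻]/[HOCl] = 10^(pH − pKa) = 10^(7.29 − 7.54) = 10^-0.25 = 0.5623.
Fraction as HOCl = 1 / (1 + 0.5623) = 0.6401.
OCl⁻ = (1 − 0.6401) × 2.52 ppm = 0.907 ppm.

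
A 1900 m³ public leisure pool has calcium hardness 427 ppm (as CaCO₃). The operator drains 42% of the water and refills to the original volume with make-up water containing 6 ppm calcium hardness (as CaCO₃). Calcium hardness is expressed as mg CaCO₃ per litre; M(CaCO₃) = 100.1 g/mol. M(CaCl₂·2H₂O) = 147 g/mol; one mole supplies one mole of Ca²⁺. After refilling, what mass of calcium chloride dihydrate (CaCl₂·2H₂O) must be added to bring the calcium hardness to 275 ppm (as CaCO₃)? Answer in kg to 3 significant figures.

69.3 kg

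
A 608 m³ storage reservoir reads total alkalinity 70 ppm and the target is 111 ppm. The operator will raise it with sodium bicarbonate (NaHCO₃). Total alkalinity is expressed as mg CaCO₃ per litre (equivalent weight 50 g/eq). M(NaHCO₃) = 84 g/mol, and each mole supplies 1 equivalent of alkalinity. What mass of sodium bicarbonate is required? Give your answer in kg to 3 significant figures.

41.9 kg

Volume: 608 m³ = 608,000 L.
Alkalinity to add: (111 − 70) = 41 mg/L as CaCO₃ × 608,000 L = 24,930 g as CaCO₃.
Equivalents: 24,930 g ÷ 50 g/eq = 498.6 eq.
NaHCO₃ supplies 1 eq per mole → 498.6 mol.
Mass: 498.6 mol × 84 g/mol = 41,880 g.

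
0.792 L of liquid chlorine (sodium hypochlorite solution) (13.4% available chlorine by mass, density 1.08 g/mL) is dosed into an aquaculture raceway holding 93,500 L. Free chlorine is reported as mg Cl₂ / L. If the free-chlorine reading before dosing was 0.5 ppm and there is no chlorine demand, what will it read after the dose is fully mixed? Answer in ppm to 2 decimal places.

1.73 ppm

Mass of solution: 0.792 L × 1000 mL/L × 1.08 g/mL = 855.4 g.
Available chlorine delivered: 855.4 g × 0.134 = 114.6 g as Cl₂.
Concentration rise: 114.6 g / 93,500 L = 1.226 mg/L = 1.23 ppm.
Final FC: 0.5 + 1.23 = 1.73 ppm.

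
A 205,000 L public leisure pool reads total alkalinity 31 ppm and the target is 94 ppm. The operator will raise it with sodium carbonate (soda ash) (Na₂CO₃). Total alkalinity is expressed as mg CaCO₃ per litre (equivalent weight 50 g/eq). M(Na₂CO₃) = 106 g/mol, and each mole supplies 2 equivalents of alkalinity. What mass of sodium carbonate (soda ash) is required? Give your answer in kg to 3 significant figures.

Alkalinity to add: (94 − 31) = 63 mg/L as CaCO₃ × 205,000 L = 12,920 g as CaCO₃.
Equivalents: 12,920 g ÷ 50 g/eq = 258.3 eq.
Each mole of Na₂CO₃ supplies 2 eq, so 258.3 / 2 = 129.2 mol.
Mass: 129.2 mol × 106 g/mol = 13,690 g.

13.7 kg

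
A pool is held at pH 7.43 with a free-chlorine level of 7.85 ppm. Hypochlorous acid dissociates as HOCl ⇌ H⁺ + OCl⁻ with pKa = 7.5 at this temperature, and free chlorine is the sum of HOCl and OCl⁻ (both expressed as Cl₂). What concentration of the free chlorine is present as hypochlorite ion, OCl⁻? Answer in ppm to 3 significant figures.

3.61 ppm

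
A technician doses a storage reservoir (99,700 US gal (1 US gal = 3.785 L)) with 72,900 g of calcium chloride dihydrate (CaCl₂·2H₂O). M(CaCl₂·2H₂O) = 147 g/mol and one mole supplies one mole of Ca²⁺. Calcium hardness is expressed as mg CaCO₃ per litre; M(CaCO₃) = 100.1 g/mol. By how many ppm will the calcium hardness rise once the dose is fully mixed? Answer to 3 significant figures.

132 ppm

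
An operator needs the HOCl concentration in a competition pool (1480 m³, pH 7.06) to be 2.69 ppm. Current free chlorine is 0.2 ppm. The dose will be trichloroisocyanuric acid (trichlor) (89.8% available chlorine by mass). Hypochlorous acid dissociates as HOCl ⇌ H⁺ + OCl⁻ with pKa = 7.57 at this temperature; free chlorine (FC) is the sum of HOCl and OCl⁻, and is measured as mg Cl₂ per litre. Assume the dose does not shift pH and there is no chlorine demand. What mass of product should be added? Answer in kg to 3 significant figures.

Volume: 1480 m³ = 1,480,000 L.
[OCl⁻]/[HOCl] = 10^(pH − pKa) = 10^(7.06 − 7.57) = 0.309; fraction as HOCl = 1/(1 + 0.309) = 0.7639.
Free chlorine required for 2.69 ppm HOCl: 2.69 / 0.7639 = 3.521 ppm.
FC to add: 3.521 − 0.2 = 3.321 mg/L as Cl₂.
Cl₂ equivalent: 3.321 mg/L × 1,480,000 L = 4916 g.
Product at 89.8% available Cl: 4916 / 0.898 = 5474 g.

5.47 kg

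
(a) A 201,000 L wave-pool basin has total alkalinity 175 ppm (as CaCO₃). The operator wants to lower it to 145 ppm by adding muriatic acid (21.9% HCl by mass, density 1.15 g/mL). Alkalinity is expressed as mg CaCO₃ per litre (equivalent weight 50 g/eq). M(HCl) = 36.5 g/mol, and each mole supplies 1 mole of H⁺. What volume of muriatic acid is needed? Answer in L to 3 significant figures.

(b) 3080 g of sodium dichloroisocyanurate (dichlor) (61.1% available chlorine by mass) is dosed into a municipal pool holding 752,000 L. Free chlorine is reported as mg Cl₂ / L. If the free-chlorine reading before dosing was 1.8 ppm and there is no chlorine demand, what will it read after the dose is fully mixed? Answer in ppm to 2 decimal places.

(a) 17.5 L; (b) 4.30 ppm

(a) Alkalinity to neutralize: (175 − 145) = 30 mg/L as CaCO₃ × 201,000 L = 6030 g as CaCO₃.
(a) Equivalents of H⁺ required: 6030 ÷ 50 g/eq = 120.6 eq = 120.6 mol HCl.
(a) Mass of HCl: 120.6 × 36.5 = 4402 g.
(a) Mass of 21.9% solution: 4402 / 0.219 = 20,100 g.
(a) Volume: 20,100 g ÷ 1.15 g/mL = 17,480 mL.

(b) Available chlorine delivered: 3080 g × 0.611 = 1882 g as Cl₂.
(b) Concentration rise: 1882 g / 752,000 L = 2.502 mg/L = 2.50 ppm.
(b) Final FC: 1.8 + 2.50 = 4.30 ppm.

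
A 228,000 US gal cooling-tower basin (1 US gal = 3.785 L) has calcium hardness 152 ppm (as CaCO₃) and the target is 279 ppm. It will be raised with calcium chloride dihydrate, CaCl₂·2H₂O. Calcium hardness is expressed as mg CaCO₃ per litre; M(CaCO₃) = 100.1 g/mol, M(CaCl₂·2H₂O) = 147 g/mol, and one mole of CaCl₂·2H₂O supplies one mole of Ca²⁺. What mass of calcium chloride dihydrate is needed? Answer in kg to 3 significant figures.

Volume: 228,000 US gal × 3.785 L/gal = 862,980 L.
Hardness to add: (279 − 152) = 127 mg/L as CaCO₃ × 862,980 L = 109,600 g as CaCO₃.
Moles of Ca²⁺ (1 mol Ca²⁺ ≡ 1 mol CaCO₃): 109,600 / 100.1 g/mol = 1095 mol.
Mass of CaCl₂·2H₂O: 1095 × 147 = 160,900 g.

161 kg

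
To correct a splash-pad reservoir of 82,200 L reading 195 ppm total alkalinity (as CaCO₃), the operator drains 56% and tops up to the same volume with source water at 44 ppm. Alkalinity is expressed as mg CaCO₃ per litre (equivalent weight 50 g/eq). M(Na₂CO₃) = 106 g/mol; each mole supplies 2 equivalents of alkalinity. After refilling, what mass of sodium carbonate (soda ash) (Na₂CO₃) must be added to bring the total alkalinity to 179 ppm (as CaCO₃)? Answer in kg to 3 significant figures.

After draining 56% and refilling: 195 × 0.44 + 44 × 0.56 = 110.44 ppm.
Deficit to target: 179 − 110.44 = 68.56 mg/L.
As CaCO₃: 68.56 mg/L × 82,200 L = 5636 g; ÷ 50 g/eq ÷ 2 = 56.36 mol Na₂CO₃.
Mass: 56.36 × 106 = 5974 g.

5.97 kg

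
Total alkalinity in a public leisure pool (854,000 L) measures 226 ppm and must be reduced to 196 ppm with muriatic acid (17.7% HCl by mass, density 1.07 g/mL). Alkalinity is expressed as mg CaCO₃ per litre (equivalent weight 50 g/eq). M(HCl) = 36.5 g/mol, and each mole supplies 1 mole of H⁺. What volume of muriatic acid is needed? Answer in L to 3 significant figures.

98.8 L

Alkalinity to neutralize: (226 − 196) = 30 mg/L as CaCO₃ × 854,000 L = 25,620 g as CaCO₃.
Equivalents of H⁺ required: 25,620 ÷ 50 g/eq = 512.4 eq = 512.4 mol HCl.
Mass of HCl: 512.4 × 36.5 = 18,700 g.
Mass of 17.7% solution: 18,700 / 0.177 = 105,700 g.
Volume: 105,700 g ÷ 1.07 g/mL = 98,750 mL.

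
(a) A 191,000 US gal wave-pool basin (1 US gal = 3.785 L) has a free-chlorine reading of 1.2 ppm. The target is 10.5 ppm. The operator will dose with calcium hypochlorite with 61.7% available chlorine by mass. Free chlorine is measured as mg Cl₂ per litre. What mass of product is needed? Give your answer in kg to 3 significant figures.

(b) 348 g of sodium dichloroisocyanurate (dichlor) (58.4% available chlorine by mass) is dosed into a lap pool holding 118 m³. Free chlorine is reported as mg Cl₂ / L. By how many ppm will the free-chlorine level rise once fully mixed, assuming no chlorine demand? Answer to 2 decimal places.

(a) 10.9 kg; (b) 1.72 ppm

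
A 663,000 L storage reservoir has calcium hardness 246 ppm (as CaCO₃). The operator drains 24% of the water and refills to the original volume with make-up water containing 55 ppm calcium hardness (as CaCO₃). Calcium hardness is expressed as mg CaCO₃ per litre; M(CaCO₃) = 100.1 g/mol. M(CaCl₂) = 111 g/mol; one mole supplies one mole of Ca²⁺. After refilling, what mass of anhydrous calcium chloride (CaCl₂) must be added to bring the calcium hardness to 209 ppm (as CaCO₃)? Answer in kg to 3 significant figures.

6.50 kg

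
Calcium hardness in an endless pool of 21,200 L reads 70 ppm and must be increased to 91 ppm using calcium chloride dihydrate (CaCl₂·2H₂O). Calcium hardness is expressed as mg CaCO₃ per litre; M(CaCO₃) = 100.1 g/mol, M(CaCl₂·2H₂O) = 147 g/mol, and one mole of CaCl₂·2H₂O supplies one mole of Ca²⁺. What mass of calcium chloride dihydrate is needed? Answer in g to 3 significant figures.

Hardness to add: (91 − 70) = 21 mg/L as CaCO₃ × 21,200 L = 445.2 g as CaCO₃.
Moles of Ca²⁺ (1 mol Ca²⁺ ≡ 1 mol CaCO₃): 445.2 / 100.1 g/mol = 4.448 mol.
Mass of CaCl₂·2H₂O: 4.448 × 147 = 653.8 g.

654 g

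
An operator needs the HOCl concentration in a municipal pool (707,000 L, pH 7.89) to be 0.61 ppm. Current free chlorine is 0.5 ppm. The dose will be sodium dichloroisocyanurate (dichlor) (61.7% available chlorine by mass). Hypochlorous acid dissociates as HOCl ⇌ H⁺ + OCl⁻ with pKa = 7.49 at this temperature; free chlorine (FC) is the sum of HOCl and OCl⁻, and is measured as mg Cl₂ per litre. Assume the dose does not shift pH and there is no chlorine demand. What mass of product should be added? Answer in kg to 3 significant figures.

1.88 kg

[OCl⁻]/[HOCl] = 10^(pH − pKa) = 10^(7.89 − 7.49) = 2.512; fraction as HOCl = 1/(1 + 2.512) = 0.2847.
Free chlorine required for 0.61 ppm HOCl: 0.61 / 0.2847 = 2.142 ppm.
FC to add: 2.142 − 0.5 = 1.642 mg/L as Cl₂.
Cl₂ equivalent: 1.642 mg/L × 707,000 L = 1161 g.
Product at 61.7% available Cl: 1161 / 0.617 = 1882 g.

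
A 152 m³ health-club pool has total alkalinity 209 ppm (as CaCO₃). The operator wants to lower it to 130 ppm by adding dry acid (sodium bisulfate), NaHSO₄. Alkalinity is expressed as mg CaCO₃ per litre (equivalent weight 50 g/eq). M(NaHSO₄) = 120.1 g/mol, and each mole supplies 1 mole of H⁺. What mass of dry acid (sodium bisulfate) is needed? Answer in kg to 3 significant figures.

28.8 kg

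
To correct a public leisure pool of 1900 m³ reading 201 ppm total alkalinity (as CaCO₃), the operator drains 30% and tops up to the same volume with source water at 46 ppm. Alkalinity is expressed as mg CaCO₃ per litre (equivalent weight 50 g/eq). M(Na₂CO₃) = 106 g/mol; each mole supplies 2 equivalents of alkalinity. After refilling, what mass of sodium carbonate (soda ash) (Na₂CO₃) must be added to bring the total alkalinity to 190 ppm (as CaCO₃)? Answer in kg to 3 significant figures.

Volume: 1900 m³ = 1,900,000 L.
After draining 30% and refilling: 201 × 0.70 + 46 × 0.30 = 154.5 ppm.
Deficit to target: 190 − 154.5 = 35.5 mg/L.
As CaCO₃: 35.5 mg/L × 1,900,000 L = 67,450 g; ÷ 50 g/eq ÷ 2 = 674.5 mol Na₂CO₃.
Mass: 674.5 × 106 = 71,500 g.

71.5 kg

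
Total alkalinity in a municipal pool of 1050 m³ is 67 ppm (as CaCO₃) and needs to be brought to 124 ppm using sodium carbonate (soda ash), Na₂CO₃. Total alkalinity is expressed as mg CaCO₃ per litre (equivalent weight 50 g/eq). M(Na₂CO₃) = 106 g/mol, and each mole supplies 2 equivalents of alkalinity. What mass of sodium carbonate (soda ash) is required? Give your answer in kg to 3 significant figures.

Volume: 1050 m³ = 1,050,000 L.
Alkalinity to add: (124 − 67) = 57 mg/L as CaCO₃ × 1,050,000 L = 59,850 g as CaCO₃.
Equivalents: 59,850 g ÷ 50 g/eq = 1197 eq.
Each mole of Na₂CO₃ supplies 2 eq, so 1197 / 2 = 598.5 mol.
Mass: 598.5 mol × 106 g/mol = 63,440 g.

63.4 kg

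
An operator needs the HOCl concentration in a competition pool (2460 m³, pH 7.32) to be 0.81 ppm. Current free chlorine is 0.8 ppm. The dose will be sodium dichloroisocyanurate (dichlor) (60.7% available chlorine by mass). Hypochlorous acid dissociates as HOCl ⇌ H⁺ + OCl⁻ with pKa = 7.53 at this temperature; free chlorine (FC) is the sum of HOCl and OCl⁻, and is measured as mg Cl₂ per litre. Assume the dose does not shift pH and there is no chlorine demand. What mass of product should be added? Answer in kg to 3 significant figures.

2.06 kg

Volume: 2460 m³ = 2,460,000 L.
[OCl⁻]/[HOCl] = 10^(pH − pKa) = 10^(7.32 − 7.53) = 0.6166; fraction as HOCl = 1/(1 + 0.6166) = 0.6186.
Free chlorine required for 0.81 ppm HOCl: 0.81 / 0.6186 = 1.309 ppm.
FC to add: 1.309 − 0.8 = 0.5094 mg/L as Cl₂.
Cl₂ equivalent: 0.5094 mg/L × 2,460,000 L = 1253 g.
Product at 60.7% available Cl: 1253 / 0.607 = 2065 g.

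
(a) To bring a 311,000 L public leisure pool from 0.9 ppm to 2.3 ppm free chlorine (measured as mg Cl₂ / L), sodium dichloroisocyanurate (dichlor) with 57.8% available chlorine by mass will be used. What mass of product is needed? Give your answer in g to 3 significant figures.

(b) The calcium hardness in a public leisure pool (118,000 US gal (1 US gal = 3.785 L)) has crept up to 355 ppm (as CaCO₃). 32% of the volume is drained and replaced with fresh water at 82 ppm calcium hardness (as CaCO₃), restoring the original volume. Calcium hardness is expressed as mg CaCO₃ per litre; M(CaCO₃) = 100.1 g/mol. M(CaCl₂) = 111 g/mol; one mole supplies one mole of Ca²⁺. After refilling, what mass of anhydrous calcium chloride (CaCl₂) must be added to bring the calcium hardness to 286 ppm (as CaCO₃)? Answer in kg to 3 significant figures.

(a) Chlorine deficit: 2.3 − 0.9 = 1.4 ppm = 1.4 mg/L as Cl₂.
(a) Cl₂ equivalent needed: 1.4 mg/L × 311,000 L = 435,400 mg = 435.4 g.
(a) Product at 57.8% available chlorine: 435.4 / 0.578 = 753.3 g.

(b) Volume: 118,000 US gal × 3.785 L/gal = 446,630 L.
(b) After draining 32% and refilling: 355 × 0.68 + 82 × 0.32 = 267.64 ppm.
(b) Deficit to target: 286 − 267.64 = 18.36 mg/L.
(b) As CaCO₃: 18.36 mg/L × 446,630 L = 8200 g; ÷ 100.1 = 81.92 mol Ca²⁺.
(b) Mass: 81.92 × 111 = 9093 g.

(a) 753 g; (b) 9.09 kg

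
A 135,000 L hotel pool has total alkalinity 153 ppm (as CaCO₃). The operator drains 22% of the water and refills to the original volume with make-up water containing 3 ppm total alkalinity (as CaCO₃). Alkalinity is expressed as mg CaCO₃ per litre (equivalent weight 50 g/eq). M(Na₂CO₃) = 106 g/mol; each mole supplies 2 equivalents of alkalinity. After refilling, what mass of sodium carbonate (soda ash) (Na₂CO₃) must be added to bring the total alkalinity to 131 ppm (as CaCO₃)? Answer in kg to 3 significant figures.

After draining 22% and refilling: 153 × 0.78 + 3 × 0.22 = 120 ppm.
Deficit to target: 131 − 120 = 11 mg/L.
As CaCO₃: 11 mg/L × 135,000 L = 1485 g; ÷ 50 g/eq ÷ 2 = 14.85 mol Na₂CO₃.
Mass: 14.85 × 106 = 1574 g.

1.57 kg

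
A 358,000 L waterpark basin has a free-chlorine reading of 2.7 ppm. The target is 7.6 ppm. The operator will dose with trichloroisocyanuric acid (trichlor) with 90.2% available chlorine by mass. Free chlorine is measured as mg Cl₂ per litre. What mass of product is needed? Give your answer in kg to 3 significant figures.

Chlorine deficit: 7.6 − 2.7 = 4.9 ppm = 4.9 mg/L as Cl₂.
Cl₂ equivalent needed: 4.9 mg/L × 358,000 L = 1,754,000 mg = 1754 g.
Product at 90.2% available chlorine: 1754 / 0.902 = 1945 g.

1.94 kg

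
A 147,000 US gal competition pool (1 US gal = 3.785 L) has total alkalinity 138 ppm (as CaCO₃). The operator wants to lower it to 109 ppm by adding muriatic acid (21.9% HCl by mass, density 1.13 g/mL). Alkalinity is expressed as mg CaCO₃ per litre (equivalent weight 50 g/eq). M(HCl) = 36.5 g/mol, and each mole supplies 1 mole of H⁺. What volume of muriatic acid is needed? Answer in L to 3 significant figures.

47.6 L

Volume: 147,000 US gal × 3.785 L/gal = 556,395 L.
Alkalinity to neutralize: (138 − 109) = 29 mg/L as CaCO₃ × 556,395 L = 16,140 g as CaCO₃.
Equivalents of H⁺ required: 16,140 ÷ 50 g/eq = 322.7 eq = 322.7 mol HCl.
Mass of HCl: 322.7 × 36.5 = 11,780 g.
Mass of 21.9% solution: 11,780 / 0.219 = 53,780 g.
Volume: 53,780 g ÷ 1.13 g/mL = 47,600 mL.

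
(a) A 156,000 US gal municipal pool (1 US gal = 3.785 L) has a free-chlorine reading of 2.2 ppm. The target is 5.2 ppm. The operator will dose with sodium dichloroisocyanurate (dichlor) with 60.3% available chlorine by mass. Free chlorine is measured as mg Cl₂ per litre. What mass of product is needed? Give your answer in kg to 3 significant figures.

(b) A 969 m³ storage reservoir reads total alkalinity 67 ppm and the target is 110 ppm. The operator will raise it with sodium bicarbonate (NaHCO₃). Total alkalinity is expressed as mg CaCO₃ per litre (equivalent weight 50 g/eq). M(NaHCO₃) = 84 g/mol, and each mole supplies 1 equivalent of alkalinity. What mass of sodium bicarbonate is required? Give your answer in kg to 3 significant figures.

(a) 2.94 kg; (b) 70.0 kg

(a) Volume: 156,000 US gal × 3.785 L/gal = 590,460 L.
(a) Chlorine deficit: 5.2 − 2.2 = 3 ppm = 3 mg/L as Cl₂.
(a) Cl₂ equivalent needed: 3 mg/L × 590,460 L = 1,771,000 mg = 1771 g.
(a) Product at 60.3% available chlorine: 1771 / 0.603 = 2938 g.

(b) Volume: 969 m³ = 969,000 L.
(b) Alkalinity to add: (110 − 67) = 43 mg/L as CaCO₃ × 969,000 L = 41,670 g as CaCO₃.
(b) Equivalents: 41,670 g ÷ 50 g/eq = 833.3 eq.
(b) NaHCO₃ supplies 1 eq per mole → 833.3 mol.
(b) Mass: 833.3 mol × 84 g/mol = 70,000 g.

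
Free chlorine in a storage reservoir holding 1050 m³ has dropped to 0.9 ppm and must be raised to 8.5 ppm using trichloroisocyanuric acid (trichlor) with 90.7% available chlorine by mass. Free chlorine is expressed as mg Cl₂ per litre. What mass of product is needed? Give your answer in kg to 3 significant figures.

8.80 kg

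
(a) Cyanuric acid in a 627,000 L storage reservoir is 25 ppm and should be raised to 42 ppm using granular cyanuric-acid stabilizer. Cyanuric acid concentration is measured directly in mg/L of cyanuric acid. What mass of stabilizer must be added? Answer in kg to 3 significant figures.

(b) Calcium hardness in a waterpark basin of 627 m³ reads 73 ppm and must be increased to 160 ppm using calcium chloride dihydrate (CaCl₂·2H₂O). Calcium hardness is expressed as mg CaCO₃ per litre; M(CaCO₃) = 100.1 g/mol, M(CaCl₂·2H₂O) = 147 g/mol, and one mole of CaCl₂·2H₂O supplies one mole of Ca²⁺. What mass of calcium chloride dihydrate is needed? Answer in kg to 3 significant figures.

(a) 10.7 kg; (b) 80.1 kg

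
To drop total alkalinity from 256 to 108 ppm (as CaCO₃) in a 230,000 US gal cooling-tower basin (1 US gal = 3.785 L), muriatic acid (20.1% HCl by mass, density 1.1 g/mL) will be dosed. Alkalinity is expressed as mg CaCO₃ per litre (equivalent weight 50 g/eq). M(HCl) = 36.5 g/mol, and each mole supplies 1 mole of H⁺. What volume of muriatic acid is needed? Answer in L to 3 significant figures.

425 L

Volume: 230,000 US gal × 3.785 L/gal = 870,550 L.
Alkalinity to neutralize: (256 − 108) = 148 mg/L as CaCO₃ × 870,550 L = 128,800 g as CaCO₃.
Equivalents of H⁺ required: 128,800 ÷ 50 g/eq = 2577 eq = 2577 mol HCl.
Mass of HCl: 2577 × 36.5 = 94,050 g.
Mass of 20.1% solution: 94,050 / 0.201 = 467,900 g.
Volume: 467,900 g ÷ 1.1 g/mL = 425,400 mL.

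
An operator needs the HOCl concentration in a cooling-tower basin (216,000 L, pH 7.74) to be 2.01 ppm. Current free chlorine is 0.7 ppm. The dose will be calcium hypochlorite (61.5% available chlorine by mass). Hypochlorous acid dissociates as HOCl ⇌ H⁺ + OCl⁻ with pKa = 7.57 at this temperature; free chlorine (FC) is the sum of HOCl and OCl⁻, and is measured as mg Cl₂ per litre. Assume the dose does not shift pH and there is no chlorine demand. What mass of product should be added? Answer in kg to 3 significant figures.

1.50 kg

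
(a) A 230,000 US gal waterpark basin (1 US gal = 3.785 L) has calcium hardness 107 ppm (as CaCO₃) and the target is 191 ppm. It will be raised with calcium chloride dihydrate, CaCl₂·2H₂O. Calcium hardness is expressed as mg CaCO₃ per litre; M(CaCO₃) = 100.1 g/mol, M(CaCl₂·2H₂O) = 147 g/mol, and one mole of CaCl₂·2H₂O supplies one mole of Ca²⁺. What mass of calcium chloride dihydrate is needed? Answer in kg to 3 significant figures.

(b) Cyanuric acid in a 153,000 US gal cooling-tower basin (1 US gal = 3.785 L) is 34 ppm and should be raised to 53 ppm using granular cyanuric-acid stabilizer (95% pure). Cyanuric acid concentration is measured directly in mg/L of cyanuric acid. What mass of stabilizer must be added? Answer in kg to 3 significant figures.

(a) 107 kg; (b) 11.6 kg

(a) Volume: 230,000 US gal × 3.785 L/gal = 870,550 L.
(a) Hardness to add: (191 − 107) = 84 mg/L as CaCO₃ × 870,550 L = 73,130 g as CaCO₃.
(a) Moles of Ca²⁺ (1 mol Ca²⁺ ≡ 1 mol CaCO₃): 73,130 / 100.1 g/mol = 730.5 mol.
(a) Mass of CaCl₂·2H₂O: 730.5 × 147 = 107,400 g.

(b) Volume: 153,000 US gal × 3.785 L/gal = 579,105 L.
(b) CYA to add: (53 − 34) = 19 mg/L × 579,105 L = 11,000 g cyanuric acid.
(b) At 95% purity: 11,000 / 0.95 = 11,580 g product.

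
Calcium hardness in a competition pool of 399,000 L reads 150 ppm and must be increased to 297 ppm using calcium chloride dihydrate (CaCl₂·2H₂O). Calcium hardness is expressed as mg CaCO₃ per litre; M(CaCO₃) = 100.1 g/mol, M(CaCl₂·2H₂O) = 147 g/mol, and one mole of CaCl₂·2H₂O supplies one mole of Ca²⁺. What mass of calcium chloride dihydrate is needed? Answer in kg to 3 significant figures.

Hardness to add: (297 − 150) = 147 mg/L as CaCO₃ × 399,000 L = 58,650 g as CaCO₃.
Moles of Ca²⁺ (1 mol Ca²⁺ ≡ 1 mol CaCO₃): 58,650 / 100.1 g/mol = 585.9 mol.
Mass of CaCl₂·2H₂O: 585.9 × 147 = 86,130 g.

86.1 kg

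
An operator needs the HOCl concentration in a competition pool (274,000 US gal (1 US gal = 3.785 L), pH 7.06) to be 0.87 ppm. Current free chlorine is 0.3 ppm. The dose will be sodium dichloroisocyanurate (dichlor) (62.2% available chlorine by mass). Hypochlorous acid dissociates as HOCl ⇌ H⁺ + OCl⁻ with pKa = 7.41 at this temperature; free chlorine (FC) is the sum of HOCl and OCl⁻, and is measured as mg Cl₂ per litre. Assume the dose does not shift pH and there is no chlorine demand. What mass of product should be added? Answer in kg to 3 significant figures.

1.60 kg

Volume: 274,000 US gal × 3.785 L/gal = 1,037,090 L.
[OCl⁻]/[HOCl] = 10^(pH − pKa) = 10^(7.06 − 7.41) = 0.4467; fraction as HOCl = 1/(1 + 0.4467) = 0.6912.
Free chlorine required for 0.87 ppm HOCl: 0.87 / 0.6912 = 1.259 ppm.
FC to add: 1.259 − 0.3 = 0.9586 mg/L as Cl₂.
Cl₂ equivalent: 0.9586 mg/L × 1,037,090 L = 994.2 g.
Product at 62.2% available Cl: 994.2 / 0.622 = 1598 g.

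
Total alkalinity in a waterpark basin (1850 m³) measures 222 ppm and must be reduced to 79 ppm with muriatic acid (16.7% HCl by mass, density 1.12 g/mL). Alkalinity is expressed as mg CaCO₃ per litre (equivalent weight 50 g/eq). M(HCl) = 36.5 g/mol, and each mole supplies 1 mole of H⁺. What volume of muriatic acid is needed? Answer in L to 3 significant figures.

Volume: 1850 m³ = 1,850,000 L.
Alkalinity to neutralize: (222 − 79) = 143 mg/L as CaCO₃ × 1,850,000 L = 264,600 g as CaCO₃.
Equivalents of H⁺ required: 264,600 ÷ 50 g/eq = 5291 eq = 5291 mol HCl.
Mass of HCl: 5291 × 36.5 = 193,100 g.
Mass of 16.7% solution: 193,100 / 0.167 = 1,156,000 g.
Volume: 1,156,000 g ÷ 1.12 g/mL = 1,033,000 mL.

1,030 L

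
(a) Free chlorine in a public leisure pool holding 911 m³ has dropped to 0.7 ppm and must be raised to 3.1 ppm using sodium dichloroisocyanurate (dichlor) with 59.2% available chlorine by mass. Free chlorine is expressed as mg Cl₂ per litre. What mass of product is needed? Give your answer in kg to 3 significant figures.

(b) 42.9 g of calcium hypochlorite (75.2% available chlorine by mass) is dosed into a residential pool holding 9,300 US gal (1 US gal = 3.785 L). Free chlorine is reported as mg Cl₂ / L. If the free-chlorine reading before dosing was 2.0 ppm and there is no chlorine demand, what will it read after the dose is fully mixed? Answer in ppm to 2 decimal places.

(a) 3.69 kg; (b) 2.92 ppm

(a) Volume: 911 m³ = 911,000 L.
(a) Chlorine deficit: 3.1 − 0.7 = 2.4 ppm = 2.4 mg/L as Cl₂.
(a) Cl₂ equivalent needed: 2.4 mg/L × 911,000 L = 2,186,000 mg = 2186 g.
(a) Product at 59.2% available chlorine: 2186 / 0.592 = 3693 g.

(b) Volume: 9,300 US gal × 3.785 L/gal = 35,200 L.
(b) Available chlorine delivered: 42.9 g × 0.752 = 32.26 g as Cl₂.
(b) Concentration rise: 32.26 g / 35,200 L = 0.9165 mg/L = 0.92 ppm.
(b) Final FC: 2.0 + 0.92 = 2.92 ppm.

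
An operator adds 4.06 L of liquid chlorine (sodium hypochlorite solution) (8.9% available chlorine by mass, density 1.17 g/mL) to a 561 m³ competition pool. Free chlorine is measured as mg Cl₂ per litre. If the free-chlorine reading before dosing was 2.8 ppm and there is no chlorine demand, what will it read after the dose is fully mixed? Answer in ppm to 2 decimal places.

Volume: 561 m³ = 561,000 L.
Mass of solution: 4.06 L × 1000 mL/L × 1.17 g/mL = 4750 g.
Available chlorine delivered: 4750 g × 0.089 = 422.8 g as Cl₂.
Concentration rise: 422.8 g / 561,000 L = 0.7536 mg/L = 0.75 ppm.
Final FC: 2.8 + 0.75 = 3.55 ppm.

3.55 ppm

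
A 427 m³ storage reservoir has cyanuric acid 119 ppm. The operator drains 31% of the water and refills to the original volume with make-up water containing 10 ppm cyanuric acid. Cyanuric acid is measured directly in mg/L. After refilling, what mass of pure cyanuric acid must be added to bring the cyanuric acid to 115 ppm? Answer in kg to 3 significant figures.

Volume: 427 m³ = 427,000 L.
After draining 31% and refilling: 119 × 0.69 + 10 × 0.31 = 85.21 ppm.
Deficit to target: 115 − 85.21 = 29.79 mg/L.
Mass: 29.79 mg/L × 427,000 L = 12,720 g cyanuric acid.

12.7 kg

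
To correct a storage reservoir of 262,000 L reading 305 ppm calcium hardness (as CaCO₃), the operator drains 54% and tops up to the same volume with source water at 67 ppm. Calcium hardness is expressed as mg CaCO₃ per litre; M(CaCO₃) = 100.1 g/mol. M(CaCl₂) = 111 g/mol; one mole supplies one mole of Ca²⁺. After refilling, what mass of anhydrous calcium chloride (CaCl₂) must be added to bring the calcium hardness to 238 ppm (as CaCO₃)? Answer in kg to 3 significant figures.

17.9 kg

After draining 54% and refilling: 305 × 0.46 + 67 × 0.54 = 176.48 ppm.
Deficit to target: 238 − 176.48 = 61.52 mg/L.
As CaCO₃: 61.52 mg/L × 262,000 L = 16,120 g; ÷ 100.1 = 161 mol Ca²⁺.
Mass: 161 × 111 = 17,870 g.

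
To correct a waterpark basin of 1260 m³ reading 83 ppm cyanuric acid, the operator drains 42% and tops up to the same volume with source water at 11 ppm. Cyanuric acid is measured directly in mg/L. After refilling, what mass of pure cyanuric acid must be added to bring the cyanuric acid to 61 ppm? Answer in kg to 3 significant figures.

10.4 kg

Volume: 1260 m³ = 1,260,000 L.
After draining 42% and refilling: 83 × 0.58 + 11 × 0.42 = 52.76 ppm.
Deficit to target: 61 − 52.76 = 8.24 mg/L.
Mass: 8.24 mg/L × 1,260,000 L = 10,380 g cyanuric acid.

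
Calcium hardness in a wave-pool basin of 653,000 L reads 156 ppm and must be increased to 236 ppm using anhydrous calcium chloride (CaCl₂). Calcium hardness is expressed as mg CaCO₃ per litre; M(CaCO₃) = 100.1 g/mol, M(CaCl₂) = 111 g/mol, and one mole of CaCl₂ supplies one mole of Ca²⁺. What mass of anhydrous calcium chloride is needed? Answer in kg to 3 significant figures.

Hardness to add: (236 − 156) = 80 mg/L as CaCO₃ × 653,000 L = 52,240 g as CaCO₃.
Moles of Ca²⁺ (1 mol Ca²⁺ ≡ 1 mol CaCO₃): 52,240 / 100.1 g/mol = 521.9 mol.
Mass of CaCl₂: 521.9 × 111 = 57,930 g.

57.9 kg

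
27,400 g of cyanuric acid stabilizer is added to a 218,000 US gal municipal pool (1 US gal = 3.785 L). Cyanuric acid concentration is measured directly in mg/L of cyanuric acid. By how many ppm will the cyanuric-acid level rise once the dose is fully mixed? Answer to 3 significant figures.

33.2 ppm

Volume: 218,000 US gal × 3.785 L/gal = 825,130 L.
Rise: 27,400 g / 825,130 L × 1000 = 33.21 mg/L.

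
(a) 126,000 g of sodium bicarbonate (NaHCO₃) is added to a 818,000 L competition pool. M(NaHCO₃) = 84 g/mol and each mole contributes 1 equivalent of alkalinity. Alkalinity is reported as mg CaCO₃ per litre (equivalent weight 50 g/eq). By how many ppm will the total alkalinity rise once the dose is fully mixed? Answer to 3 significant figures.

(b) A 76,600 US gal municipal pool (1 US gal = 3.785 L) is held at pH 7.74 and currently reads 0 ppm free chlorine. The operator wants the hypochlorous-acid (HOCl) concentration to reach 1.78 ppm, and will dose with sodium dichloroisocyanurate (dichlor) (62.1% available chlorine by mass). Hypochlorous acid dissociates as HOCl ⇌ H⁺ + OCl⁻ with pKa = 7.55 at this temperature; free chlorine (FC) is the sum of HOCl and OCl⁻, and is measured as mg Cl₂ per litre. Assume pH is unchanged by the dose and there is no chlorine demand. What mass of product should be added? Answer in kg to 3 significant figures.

(a) Moles of NaHCO₃: 126,000 g ÷ 84 g/mol = 1500 mol → 1500 eq of alkalinity.
(a) As CaCO₃: 1500 eq × 50 g/eq = 75,000 g.
(a) Rise: 75,000 g / 818,000 L × 1000 = 91.69 mg/L.

(b) Volume: 76,600 US gal × 3.785 L/gal = 289,931 L.
(b) [OCl⁻]/[HOCl] = 10^(pH − pKa) = 10^(7.74 − 7.55) = 1.549; fraction as HOCl = 1/(1 + 1.549) = 0.3923.
(b) Free chlorine required for 1.78 ppm HOCl: 1.78 / 0.3923 = 4.537 ppm.
(b) FC to add: 4.537 − 0 = 4.537 mg/L as Cl₂.
(b) Cl₂ equivalent: 4.537 mg/L × 289,931 L = 1315 g.
(b) Product at 62.1% available Cl: 1315 / 0.621 = 2118 g.

(a) 91.7 ppm; (b) 2.12 kg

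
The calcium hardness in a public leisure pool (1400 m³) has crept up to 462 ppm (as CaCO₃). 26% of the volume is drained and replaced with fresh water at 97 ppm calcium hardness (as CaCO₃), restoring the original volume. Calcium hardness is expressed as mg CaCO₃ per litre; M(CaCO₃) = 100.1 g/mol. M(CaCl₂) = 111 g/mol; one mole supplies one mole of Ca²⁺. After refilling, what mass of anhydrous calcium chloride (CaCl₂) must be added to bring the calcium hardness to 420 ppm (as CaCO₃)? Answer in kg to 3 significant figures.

82.1 kg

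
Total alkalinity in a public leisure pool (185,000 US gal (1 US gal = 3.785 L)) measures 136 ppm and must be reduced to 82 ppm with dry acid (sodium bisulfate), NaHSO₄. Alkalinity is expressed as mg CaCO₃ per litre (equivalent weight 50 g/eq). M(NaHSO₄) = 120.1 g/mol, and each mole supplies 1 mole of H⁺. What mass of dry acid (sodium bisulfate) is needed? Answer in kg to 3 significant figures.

90.8 kg

Volume: 185,000 US gal × 3.785 L/gal = 700,225 L.
Alkalinity to neutralize: (136 − 82) = 54 mg/L as CaCO₃ × 700,225 L = 37,810 g as CaCO₃.
Equivalents of H⁺ required: 37,810 ÷ 50 g/eq = 756.2 eq = 756.2 mol NaHSO₄.
Mass of NaHSO₄: 756.2 × 120.1 = 90,820 g.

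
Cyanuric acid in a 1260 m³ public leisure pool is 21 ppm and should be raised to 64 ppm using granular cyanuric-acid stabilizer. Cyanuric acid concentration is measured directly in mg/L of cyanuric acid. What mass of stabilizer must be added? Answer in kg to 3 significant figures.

54.2 kg

Volume: 1260 m³ = 1,260,000 L.
CYA to add: (64 − 21) = 43 mg/L × 1,260,000 L = 54,180 g cyanuric acid.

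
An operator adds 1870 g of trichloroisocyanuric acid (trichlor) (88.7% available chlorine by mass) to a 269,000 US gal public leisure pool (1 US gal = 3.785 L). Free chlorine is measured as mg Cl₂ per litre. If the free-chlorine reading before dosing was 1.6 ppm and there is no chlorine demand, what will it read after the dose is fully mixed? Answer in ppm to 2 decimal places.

Volume: 269,000 US gal × 3.785 L/gal = 1,018,165 L.
Available chlorine delivered: 1870 g × 0.887 = 1659 g as Cl₂.
Concentration rise: 1659 g / 1,018,165 L = 1.629 mg/L = 1.63 ppm.
Final FC: 1.6 + 1.63 = 3.23 ppm.

3.23 ppm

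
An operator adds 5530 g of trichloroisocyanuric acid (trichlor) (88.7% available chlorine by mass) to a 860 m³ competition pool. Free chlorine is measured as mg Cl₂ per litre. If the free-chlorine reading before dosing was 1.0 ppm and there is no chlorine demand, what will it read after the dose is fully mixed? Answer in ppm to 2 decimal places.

6.70 ppm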